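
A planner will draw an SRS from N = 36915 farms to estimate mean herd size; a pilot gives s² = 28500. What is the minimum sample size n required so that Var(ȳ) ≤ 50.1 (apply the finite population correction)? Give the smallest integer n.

561

Without fpc, n₀ = s²/D = 28500/50.1 = 568.8623.
With fpc, (1 − n/N)·s²/n ≤ D requires n ≥ n₀/(1 + n₀/N) = 568.8623/(1 + 568.8623/36915) = 560.2291.
Rounding up, n = 561.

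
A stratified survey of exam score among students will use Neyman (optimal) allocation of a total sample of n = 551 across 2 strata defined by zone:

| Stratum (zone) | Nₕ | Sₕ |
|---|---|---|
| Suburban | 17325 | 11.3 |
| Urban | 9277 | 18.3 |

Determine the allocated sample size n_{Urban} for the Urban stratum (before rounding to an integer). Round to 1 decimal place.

255.9

Neyman allocation: nₕ = n·NₕSₕ / Σⱼ NⱼSⱼ.
Σ NⱼSⱼ = 17325·11.3 + 9277·18.3 = 365541.6.
n_{Urban} = 551·9277·18.3 / 365541.6 = 255.9.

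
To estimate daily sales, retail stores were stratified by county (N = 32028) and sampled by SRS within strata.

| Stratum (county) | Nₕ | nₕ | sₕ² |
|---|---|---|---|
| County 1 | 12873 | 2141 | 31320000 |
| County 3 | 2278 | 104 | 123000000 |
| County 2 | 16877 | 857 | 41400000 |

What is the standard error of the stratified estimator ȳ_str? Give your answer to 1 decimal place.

Var(ȳ_str) = Σₕ Wₕ²(1 − fₕ)sₕ²/nₕ with Wₕ = Nₕ/N, N = 32028.
County 1: Wₕ = 0.40192956; term = 0.40192956²·(1 − 0.16631710)·31320000/2141 = 1970.1799.
County 3: Wₕ = 0.07112527; term = 0.07112527²·(1 − 0.04565408)·123000000/104 = 5709.8591.
County 2: Wₕ = 0.52694517; term = 0.52694517²·(1 − 0.05077917)·41400000/857 = 12732.616.
Sum = 20412.655.
SE = √(20412.655) = 142.9.

142.9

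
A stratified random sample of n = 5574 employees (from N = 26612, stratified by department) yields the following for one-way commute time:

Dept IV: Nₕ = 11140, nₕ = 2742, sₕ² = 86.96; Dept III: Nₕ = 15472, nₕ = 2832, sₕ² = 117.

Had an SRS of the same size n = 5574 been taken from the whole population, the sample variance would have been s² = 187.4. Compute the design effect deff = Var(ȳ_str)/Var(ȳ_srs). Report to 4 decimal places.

0.5869

Var(ȳ_str) = Σ Wₕ²(1−fₕ)sₕ²/nₕ with Wₕ = Nₕ/26612:
  Dept IV: (11140/26612)²·(1−2742/11140)·86.96/2742 = 0.0041894606
  Dept III: (15472/26612)²·(1−2832/15472)·117/2832 = 0.011408567
  → Var(ȳ_str) = 0.015598028.
Var(ȳ_srs) = (1 − 5574/26612)·187.4/5574 = 0.026578444.
deff = 0.015598028 / 0.026578444 = 0.5869.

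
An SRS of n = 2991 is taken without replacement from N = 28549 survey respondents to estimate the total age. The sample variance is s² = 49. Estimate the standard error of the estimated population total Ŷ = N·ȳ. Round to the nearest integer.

3457

Var(Ŷ) = N²·Var(ȳ) = N²·(1 − n/N)·s²/n.
f = 2991/28549 = 0.10476724; Var(ȳ) = 0.89523276·49/2991 = 0.014666133.
Var(Ŷ) = 28549² · 0.014666133 = 1.1953564 × 10^7.
SE(Ŷ) = √(1.1953564 × 10^7) = 3457.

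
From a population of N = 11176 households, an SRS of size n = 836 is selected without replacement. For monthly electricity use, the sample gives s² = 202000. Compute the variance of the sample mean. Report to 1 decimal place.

223.6

Under SRS without replacement, Var(ȳ) = (1 − f)·s²/n with f = n/N = 836/11176 = 0.07480315.
Var(ȳ) = (1 − 0.07480315)·202000/836 = 0.92519685·241.62679 = 223.55235.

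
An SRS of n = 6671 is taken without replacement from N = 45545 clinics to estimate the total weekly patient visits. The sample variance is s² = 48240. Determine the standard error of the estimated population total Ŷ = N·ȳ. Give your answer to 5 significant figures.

113150

Var(Ŷ) = N²·Var(ȳ) = N²·(1 − n/N)·s²/n.
f = 6671/45545 = 0.14647052; Var(ȳ) = 0.85352948·48240/6671 = 6.1721274.
Var(Ŷ) = 45545² · 6.1721274 = 1.2803134 × 10^10.
SE(Ŷ) = √(1.2803134 × 10^10) = 113150.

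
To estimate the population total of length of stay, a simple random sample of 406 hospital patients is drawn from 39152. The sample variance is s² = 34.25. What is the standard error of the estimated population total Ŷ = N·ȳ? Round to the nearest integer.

Var(Ŷ) = N²·Var(ȳ) = N²·(1 − n/N)·s²/n.
f = 406/39152 = 0.01036984; Var(ȳ) = 0.98963016·34.25/406 = 0.08348481.
Var(Ŷ) = 39152² · 0.08348481 = 1.2797212 × 10^8.
SE(Ŷ) = √(1.2797212 × 10^8) = 11312.

11312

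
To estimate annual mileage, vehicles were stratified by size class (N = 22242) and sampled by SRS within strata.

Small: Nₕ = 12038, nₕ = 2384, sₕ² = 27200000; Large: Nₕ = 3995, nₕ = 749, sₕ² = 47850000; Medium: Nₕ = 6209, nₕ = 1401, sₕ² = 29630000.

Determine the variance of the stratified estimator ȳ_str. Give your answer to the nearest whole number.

5631

Var(ȳ_str) = Σₕ Wₕ²(1 − fₕ)sₕ²/nₕ with Wₕ = Nₕ/N, N = 22242.
Small: Wₕ = 0.54122831; term = 0.54122831²·(1 − 0.19803954)·27200000/2384 = 2680.2581.
Large: Wₕ = 0.17961514; term = 0.17961514²·(1 − 0.18748436)·47850000/749 = 1674.6257.
Medium: Wₕ = 0.27915655; term = 0.27915655²·(1 − 0.22564020)·29630000/1401 = 1276.2389.
Sum = 5631.1227.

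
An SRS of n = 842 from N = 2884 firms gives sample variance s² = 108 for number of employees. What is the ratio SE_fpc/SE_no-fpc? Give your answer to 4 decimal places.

f = n/N = 842/2884 = 0.29195562.
SE_no-fpc = √(s²/n) = 0.35814248; SE_fpc = √((1−f)s²/n) = 0.30136032.
Ratio = √(1−f) = 0.84145373.

0.8415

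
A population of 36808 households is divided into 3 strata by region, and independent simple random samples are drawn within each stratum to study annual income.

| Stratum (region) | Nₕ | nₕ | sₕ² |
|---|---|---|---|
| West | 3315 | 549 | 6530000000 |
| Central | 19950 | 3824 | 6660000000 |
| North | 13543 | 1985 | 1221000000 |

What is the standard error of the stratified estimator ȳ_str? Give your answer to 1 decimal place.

751.8

Var(ȳ_str) = Σₕ Wₕ²(1 − fₕ)sₕ²/nₕ with Wₕ = Nₕ/N, N = 36808.
West: Wₕ = 0.09006194; term = 0.09006194²·(1 − 0.16561086)·6530000000/549 = 80499.3.
Central: Wₕ = 0.54200174; term = 0.54200174²·(1 − 0.19167920)·6660000000/3824 = 413562.79.
North: Wₕ = 0.36793632; term = 0.36793632²·(1 − 0.14657018)·1221000000/1985 = 71067.049.
Sum = 565129.14.
SE = √(565129.14) = 751.8.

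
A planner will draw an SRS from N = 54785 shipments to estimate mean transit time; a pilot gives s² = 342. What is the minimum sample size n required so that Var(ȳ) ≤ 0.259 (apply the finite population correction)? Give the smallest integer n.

Without fpc, n₀ = s²/D = 342/0.259 = 1320.4633.
With fpc, (1 − n/N)·s²/n ≤ D requires n ≥ n₀/(1 + n₀/N) = 1320.4633/(1 + 1320.4633/54785) = 1289.3857.
Rounding up, n = 1290.

1290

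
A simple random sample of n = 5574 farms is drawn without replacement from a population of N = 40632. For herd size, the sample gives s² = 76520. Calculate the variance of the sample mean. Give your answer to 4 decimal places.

Under SRS without replacement, Var(ȳ) = (1 − f)·s²/n with f = n/N = 5574/40632 = 0.13718252.
Var(ȳ) = (1 − 0.13718252)·76520/5574 = 0.86281748·13.728023 = 11.844778.

11.8448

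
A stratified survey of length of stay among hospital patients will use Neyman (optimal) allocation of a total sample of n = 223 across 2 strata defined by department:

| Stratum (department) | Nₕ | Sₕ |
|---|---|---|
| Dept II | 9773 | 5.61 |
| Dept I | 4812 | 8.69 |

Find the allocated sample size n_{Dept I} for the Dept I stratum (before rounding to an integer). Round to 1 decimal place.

Neyman allocation: nₕ = n·NₕSₕ / Σⱼ NⱼSⱼ.
Σ NⱼSⱼ = 9773·5.61 + 4812·8.69 = 96642.81.
n_{Dept I} = 223·4812·8.69 / 96642.81 = 96.5.

96.5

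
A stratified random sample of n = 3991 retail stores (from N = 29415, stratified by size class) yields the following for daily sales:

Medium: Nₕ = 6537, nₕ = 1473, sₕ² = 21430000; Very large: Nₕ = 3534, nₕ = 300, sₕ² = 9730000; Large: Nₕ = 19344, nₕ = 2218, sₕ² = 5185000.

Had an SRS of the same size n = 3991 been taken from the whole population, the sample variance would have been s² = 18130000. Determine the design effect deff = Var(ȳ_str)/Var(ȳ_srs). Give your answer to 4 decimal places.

Var(ȳ_str) = Σ Wₕ²(1−fₕ)sₕ²/nₕ with Wₕ = Nₕ/29415:
  Medium: (6537/29415)²·(1−1473/6537)·21430000/1473 = 556.61371
  Very large: (3534/29415)²·(1−300/3534)·9730000/300 = 428.41083
  Large: (19344/29415)²·(1−2218/19344)·5185000/2218 = 895.05915
  → Var(ȳ_str) = 1880.0837.
Var(ȳ_srs) = (1 − 3991/29415)·18130000/3991 = 3926.3689.
deff = 1880.0837 / 3926.3689 = 0.4788.

0.4788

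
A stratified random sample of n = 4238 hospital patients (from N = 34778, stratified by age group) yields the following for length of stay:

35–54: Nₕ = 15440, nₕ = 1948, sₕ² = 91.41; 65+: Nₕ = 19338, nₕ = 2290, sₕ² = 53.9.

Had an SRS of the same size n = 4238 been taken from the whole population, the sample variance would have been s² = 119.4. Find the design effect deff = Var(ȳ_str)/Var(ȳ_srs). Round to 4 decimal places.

0.5860

Var(ȳ_str) = Σ Wₕ²(1−fₕ)sₕ²/nₕ with Wₕ = Nₕ/34778:
  35–54: (15440/34778)²·(1−1948/15440)·91.41/1948 = 0.0080820062
  65+: (19338/34778)²·(1−2290/19338)·53.9/2290 = 0.0064154787
  → Var(ȳ_str) = 0.014497485.
Var(ȳ_srs) = (1 − 4238/34778)·119.4/4238 = 0.024740462.
deff = 0.014497485 / 0.024740462 = 0.5860.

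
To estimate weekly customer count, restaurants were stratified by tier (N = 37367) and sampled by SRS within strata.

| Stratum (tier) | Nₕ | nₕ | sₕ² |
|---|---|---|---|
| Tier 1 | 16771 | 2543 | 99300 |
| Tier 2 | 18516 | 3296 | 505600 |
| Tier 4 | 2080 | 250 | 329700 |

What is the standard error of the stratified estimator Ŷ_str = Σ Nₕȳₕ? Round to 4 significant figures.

Var(Ŷ_str) = Σₕ Nₕ²(1 − fₕ)sₕ²/nₕ.
Tier 1: 16771²·(1 − 2543/16771)·99300/2543 = 9.3176352 × 10^9.
Tier 2: 18516²·(1 − 3296/18516)·505600/3296 = 4.3229647 × 10^10.
Tier 4: 2080²·(1 − 250/2080)·329700/250 = 5.0198803 × 10^9.
Sum = 5.7567163 × 10^10.
SE = √(5.7567163 × 10^10) = 239900.

239900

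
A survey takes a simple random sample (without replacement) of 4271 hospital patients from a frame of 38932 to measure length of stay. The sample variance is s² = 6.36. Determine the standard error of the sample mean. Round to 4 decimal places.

Under SRS without replacement, Var(ȳ) = (1 − f)·s²/n with f = n/N = 4271/38932 = 0.10970410.
Var(ȳ) = (1 − 0.10970410)·6.36/4271 = 0.89029590·0.0014891126 = 0.0013257509.
SE(ȳ) = √(0.0013257509) = 0.0364.

0.0364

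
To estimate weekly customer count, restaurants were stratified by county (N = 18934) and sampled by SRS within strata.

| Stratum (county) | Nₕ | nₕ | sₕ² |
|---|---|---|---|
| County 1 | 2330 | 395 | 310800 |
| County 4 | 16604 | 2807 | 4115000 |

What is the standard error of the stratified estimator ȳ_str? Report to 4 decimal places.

30.7682

Var(ȳ_str) = Σₕ Wₕ²(1 − fₕ)sₕ²/nₕ with Wₕ = Nₕ/N, N = 18934.
County 1: Wₕ = 0.12305905; term = 0.12305905²·(1 − 0.16952790)·310800/395 = 9.8954616.
County 4: Wₕ = 0.87694095; term = 0.87694095²·(1 − 0.16905565)·4115000/2807 = 936.78531.
Sum = 946.68077.
SE = √(946.68077) = 30.7682.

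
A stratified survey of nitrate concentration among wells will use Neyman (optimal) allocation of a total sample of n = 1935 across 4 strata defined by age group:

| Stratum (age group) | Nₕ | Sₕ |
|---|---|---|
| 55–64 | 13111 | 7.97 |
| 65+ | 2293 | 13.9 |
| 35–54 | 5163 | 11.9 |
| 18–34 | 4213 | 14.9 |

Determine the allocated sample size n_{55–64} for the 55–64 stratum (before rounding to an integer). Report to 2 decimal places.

775.95

Neyman allocation: nₕ = n·NₕSₕ / Σⱼ NⱼSⱼ.
Σ NⱼSⱼ = 13111·7.97 + 2293·13.9 + 5163·11.9 + 4213·14.9 = 260580.77.
n_{55–64} = 1935·13111·7.97 / 260580.77 = 775.95.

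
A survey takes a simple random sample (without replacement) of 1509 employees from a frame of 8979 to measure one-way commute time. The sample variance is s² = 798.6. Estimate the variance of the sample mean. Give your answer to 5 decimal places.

Under SRS without replacement, Var(ȳ) = (1 − f)·s²/n with f = n/N = 1509/8979 = 0.16805880.
Var(ȳ) = (1 − 0.16805880)·798.6/1509 = 0.83194120·0.52922465 = 0.44028379.

0.44028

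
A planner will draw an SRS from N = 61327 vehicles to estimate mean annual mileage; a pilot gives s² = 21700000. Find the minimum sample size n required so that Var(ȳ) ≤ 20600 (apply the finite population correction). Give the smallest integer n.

1036

Without fpc, n₀ = s²/D = 21700000/20600 = 1053.3981.
With fpc, (1 − n/N)·s²/n ≤ D requires n ≥ n₀/(1 + n₀/N) = 1053.3981/(1 + 1053.3981/61327) = 1035.6097.
Rounding up, n = 1036.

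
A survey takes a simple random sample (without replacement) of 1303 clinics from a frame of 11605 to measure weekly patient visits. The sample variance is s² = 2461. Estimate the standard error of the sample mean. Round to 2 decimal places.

1.29

Under SRS without replacement, Var(ȳ) = (1 − f)·s²/n with f = n/N = 1303/11605 = 0.11227919.
Var(ȳ) = (1 − 0.11227919)·2461/1303 = 0.88772081·1.8887183 = 1.6766546.
SE(ȳ) = √(1.6766546) = 1.29.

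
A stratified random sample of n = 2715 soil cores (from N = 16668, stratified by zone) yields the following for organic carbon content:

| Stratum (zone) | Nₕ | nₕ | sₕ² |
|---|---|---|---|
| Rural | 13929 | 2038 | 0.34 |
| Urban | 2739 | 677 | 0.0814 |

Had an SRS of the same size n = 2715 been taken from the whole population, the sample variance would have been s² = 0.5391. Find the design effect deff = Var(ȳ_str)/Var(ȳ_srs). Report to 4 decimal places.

0.6131

Var(ȳ_str) = Σ Wₕ²(1−fₕ)sₕ²/nₕ with Wₕ = Nₕ/16668:
  Rural: (13929/16668)²·(1−2038/13929)·0.34/2038 = 9.9459454 × 10^-5
  Urban: (2739/16668)²·(1−677/2739)·0.0814/677 = 2.4442715 × 10^-6
  → Var(ȳ_str) = 1.0190373 × 10^-4.
Var(ȳ_srs) = (1 − 2715/16668)·0.5391/2715 = 1.6622012 × 10^-4.
deff = (1.0190373 × 10^-4) / (1.6622012 × 10^-4) = 0.6131.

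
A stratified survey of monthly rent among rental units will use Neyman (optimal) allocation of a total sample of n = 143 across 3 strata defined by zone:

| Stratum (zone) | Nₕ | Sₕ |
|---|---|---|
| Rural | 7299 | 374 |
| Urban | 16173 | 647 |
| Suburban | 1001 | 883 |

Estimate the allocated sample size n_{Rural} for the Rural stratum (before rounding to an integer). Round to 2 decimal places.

Neyman allocation: nₕ = n·NₕSₕ / Σⱼ NⱼSⱼ.
Σ NⱼSⱼ = 7299·374 + 16173·647 + 1001·883 = 1.407764 × 10^7.
n_{Rural} = 143·7299·374 / (1.407764 × 10^7) = 27.73.

27.73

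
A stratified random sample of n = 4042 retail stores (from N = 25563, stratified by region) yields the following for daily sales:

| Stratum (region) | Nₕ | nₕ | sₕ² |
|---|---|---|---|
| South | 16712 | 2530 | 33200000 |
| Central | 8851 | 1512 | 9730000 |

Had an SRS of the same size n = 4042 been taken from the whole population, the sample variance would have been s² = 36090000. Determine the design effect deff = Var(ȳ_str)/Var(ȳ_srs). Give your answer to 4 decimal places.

Var(ȳ_str) = Σ Wₕ²(1−fₕ)sₕ²/nₕ with Wₕ = Nₕ/25563:
  South: (16712/25563)²·(1−2530/16712)·33200000/2530 = 4759.4836
  Central: (8851/25563)²·(1−1512/8851)·9730000/1512 = 639.68569
  → Var(ȳ_str) = 5399.1693.
Var(ȳ_srs) = (1 − 4042/25563)·36090000/4042 = 7516.942.
deff = 5399.1693 / 7516.942 = 0.7183.

0.7183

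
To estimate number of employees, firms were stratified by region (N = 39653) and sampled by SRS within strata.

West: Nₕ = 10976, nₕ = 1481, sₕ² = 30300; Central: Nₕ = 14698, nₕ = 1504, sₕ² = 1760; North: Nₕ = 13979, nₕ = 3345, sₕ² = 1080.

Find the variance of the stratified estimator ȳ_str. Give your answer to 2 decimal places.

Var(ȳ_str) = Σₕ Wₕ²(1 − fₕ)sₕ²/nₕ with Wₕ = Nₕ/N, N = 39653.
West: Wₕ = 0.27680125; term = 0.27680125²·(1 − 0.13493076)·30300/1481 = 1.3560464.
Central: Wₕ = 0.37066552; term = 0.37066552²·(1 − 0.10232685)·1760/1504 = 0.14432696.
North: Wₕ = 0.35253323; term = 0.35253323²·(1 − 0.23928750)·1080/3345 = 0.030524481.
Sum = 1.5308978.

1.53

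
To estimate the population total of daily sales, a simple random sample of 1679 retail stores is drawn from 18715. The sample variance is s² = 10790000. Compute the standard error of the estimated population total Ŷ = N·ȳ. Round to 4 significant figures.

1.431 × 10^6

Var(Ŷ) = N²·Var(ȳ) = N²·(1 − n/N)·s²/n.
f = 1679/18715 = 0.08971413; Var(ȳ) = 0.91028587·10790000/1679 = 5849.9014.
Var(Ŷ) = 18715² · 5849.9014 = 2.0489351 × 10^12.
SE(Ŷ) = √(2.0489351 × 10^12) = 1.431 × 10^6.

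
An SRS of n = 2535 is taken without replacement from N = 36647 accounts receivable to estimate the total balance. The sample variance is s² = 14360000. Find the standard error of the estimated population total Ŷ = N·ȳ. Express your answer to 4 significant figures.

2.661 × 10^6

Var(Ŷ) = N²·Var(ȳ) = N²·(1 − n/N)·s²/n.
f = 2535/36647 = 0.06917347; Var(ȳ) = 0.93082653·14360000/2535 = 5272.8477.
Var(Ŷ) = 36647² · 5272.8477 = 7.0814482 × 10^12.
SE(Ŷ) = √(7.0814482 × 10^12) = 2.661 × 10^6.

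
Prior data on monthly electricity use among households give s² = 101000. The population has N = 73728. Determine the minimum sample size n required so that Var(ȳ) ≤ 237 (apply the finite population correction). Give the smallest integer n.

Without fpc, n₀ = s²/D = 101000/237 = 426.1603.
With fpc, (1 − n/N)·s²/n ≤ D requires n ≥ n₀/(1 + n₀/N) = 426.1603/(1 + 426.1603/73728) = 423.7112.
Rounding up, n = 424.

424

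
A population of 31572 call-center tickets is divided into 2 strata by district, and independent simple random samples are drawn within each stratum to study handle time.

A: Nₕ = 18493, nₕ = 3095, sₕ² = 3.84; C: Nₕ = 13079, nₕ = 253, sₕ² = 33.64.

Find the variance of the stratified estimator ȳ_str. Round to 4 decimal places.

0.0227

Var(ȳ_str) = Σₕ Wₕ²(1 − fₕ)sₕ²/nₕ with Wₕ = Nₕ/N, N = 31572.
A: Wₕ = 0.58574053; term = 0.58574053²·(1 − 0.16736062)·3.84/3095 = 3.544362 × 10^-4.
C: Wₕ = 0.41425947; term = 0.41425947²·(1 − 0.01934399)·33.64/253 = 0.022376752.
Sum = 0.022731188.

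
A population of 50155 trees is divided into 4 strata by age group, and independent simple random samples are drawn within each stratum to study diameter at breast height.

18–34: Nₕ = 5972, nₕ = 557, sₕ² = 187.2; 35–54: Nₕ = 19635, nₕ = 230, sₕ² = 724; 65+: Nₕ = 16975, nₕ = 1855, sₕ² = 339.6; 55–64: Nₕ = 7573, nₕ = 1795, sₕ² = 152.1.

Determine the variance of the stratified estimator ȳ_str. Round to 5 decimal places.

0.50126

Var(ȳ_str) = Σₕ Wₕ²(1 − fₕ)sₕ²/nₕ with Wₕ = Nₕ/N, N = 50155.
18–34: Wₕ = 0.11907088; term = 0.11907088²·(1 − 0.09326859)·187.2/557 = 0.004320564.
35–54: Wₕ = 0.39148639; term = 0.39148639²·(1 − 0.01171378)·724/230 = 0.47678964.
65+: Wₕ = 0.33845080; term = 0.33845080²·(1 − 0.10927835)·339.6/1855 = 0.01867914.
55–64: Wₕ = 0.15099193; term = 0.15099193²·(1 − 0.23702628)·152.1/1795 = 0.0014739467.
Sum = 0.50126329.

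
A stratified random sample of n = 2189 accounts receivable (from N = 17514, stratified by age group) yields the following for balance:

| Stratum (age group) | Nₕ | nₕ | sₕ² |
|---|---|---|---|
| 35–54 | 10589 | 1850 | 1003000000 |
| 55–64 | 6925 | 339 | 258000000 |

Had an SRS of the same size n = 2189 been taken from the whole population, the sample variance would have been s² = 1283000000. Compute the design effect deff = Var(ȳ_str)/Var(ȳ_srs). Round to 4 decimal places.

Var(ȳ_str) = Σ Wₕ²(1−fₕ)sₕ²/nₕ with Wₕ = Nₕ/17514:
  35–54: (10589/17514)²·(1−1850/10589)·1003000000/1850 = 163559.28
  55–64: (6925/17514)²·(1−339/6925)·258000000/339 = 113159.45
  → Var(ȳ_str) = 276718.73.
Var(ȳ_srs) = (1 − 2189/17514)·1283000000/2189 = 512856.7.
deff = 276718.73 / 512856.7 = 0.5396.

0.5396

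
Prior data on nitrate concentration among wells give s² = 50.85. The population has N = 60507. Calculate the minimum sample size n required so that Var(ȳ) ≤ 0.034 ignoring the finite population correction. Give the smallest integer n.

1496

Without fpc, n₀ = s²/D = 50.85/0.034 = 1495.5882.
Rounding up, n = 1496.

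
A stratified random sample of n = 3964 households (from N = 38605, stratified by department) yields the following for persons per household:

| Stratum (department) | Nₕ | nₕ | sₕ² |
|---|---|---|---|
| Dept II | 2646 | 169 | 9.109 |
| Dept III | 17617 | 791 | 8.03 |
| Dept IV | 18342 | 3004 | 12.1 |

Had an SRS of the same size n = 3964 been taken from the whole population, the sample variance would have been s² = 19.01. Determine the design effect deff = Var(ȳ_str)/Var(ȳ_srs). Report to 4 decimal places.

0.7010

Var(ȳ_str) = Σ Wₕ²(1−fₕ)sₕ²/nₕ with Wₕ = Nₕ/38605:
  Dept II: (2646/38605)²·(1−169/2646)·9.109/169 = 2.3703514 × 10^-4
  Dept III: (17617/38605)²·(1−791/17617)·8.03/791 = 0.0020191324
  Dept IV: (18342/38605)²·(1−3004/18342)·12.1/3004 = 7.6035035 × 10^-4
  → Var(ȳ_str) = 0.0030165179.
Var(ȳ_srs) = (1 − 3964/38605)·19.01/3964 = 0.0043032377.
deff = 0.0030165179 / 0.0043032377 = 0.7010.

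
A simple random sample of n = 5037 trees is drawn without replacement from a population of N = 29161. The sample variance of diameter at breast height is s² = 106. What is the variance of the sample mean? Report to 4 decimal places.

0.0174

Under SRS without replacement, Var(ȳ) = (1 − f)·s²/n with f = n/N = 5037/29161 = 0.17273070.
Var(ȳ) = (1 − 0.17273070)·106/5037 = 0.82726930·0.021044272 = 0.01740928.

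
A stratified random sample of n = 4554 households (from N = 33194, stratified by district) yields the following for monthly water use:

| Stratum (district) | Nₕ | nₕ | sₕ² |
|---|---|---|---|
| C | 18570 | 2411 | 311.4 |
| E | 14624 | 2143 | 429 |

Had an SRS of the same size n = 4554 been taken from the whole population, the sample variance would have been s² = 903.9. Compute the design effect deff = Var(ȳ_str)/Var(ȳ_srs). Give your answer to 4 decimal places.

Var(ȳ_str) = Σ Wₕ²(1−fₕ)sₕ²/nₕ with Wₕ = Nₕ/33194:
  C: (18570/33194)²·(1−2411/18570)·311.4/2411 = 0.035174554
  E: (14624/33194)²·(1−2143/14624)·429/2143 = 0.033161297
  → Var(ȳ_str) = 0.068335851.
Var(ȳ_srs) = (1 − 4554/33194)·903.9/4554 = 0.17125402.
deff = 0.068335851 / 0.17125402 = 0.3990.

0.3990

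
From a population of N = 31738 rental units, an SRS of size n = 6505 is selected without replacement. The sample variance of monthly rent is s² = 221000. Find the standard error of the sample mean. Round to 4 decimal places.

5.1972

Under SRS without replacement, Var(ȳ) = (1 − f)·s²/n with f = n/N = 6505/31738 = 0.20495935.
Var(ȳ) = (1 − 0.20495935)·221000/6505 = 0.79504065·33.973866 = 27.010605.
SE(ȳ) = √(27.010605) = 5.1972.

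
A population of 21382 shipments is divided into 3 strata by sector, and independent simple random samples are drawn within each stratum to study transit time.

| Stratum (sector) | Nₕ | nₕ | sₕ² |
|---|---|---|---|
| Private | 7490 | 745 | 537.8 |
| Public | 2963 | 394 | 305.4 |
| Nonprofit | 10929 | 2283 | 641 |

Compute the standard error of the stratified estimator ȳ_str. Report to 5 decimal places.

Var(ȳ_str) = Σₕ Wₕ²(1 − fₕ)sₕ²/nₕ with Wₕ = Nₕ/N, N = 21382.
Private: Wₕ = 0.35029464; term = 0.35029464²·(1 − 0.09946595)·537.8/745 = 0.079768541.
Public: Wₕ = 0.13857450; term = 0.13857450²·(1 − 0.13297334)·305.4/394 = 0.012905413.
Nonprofit: Wₕ = 0.51113086; term = 0.51113086²·(1 − 0.20889377)·641/2283 = 0.058029807.
Sum = 0.15070376.
SE = √(0.15070376) = 0.38821.

0.38821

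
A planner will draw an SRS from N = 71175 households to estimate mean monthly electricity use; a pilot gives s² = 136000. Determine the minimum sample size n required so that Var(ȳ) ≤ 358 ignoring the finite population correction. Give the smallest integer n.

Without fpc, n₀ = s²/D = 136000/358 = 379.8883.
Rounding up, n = 380.

380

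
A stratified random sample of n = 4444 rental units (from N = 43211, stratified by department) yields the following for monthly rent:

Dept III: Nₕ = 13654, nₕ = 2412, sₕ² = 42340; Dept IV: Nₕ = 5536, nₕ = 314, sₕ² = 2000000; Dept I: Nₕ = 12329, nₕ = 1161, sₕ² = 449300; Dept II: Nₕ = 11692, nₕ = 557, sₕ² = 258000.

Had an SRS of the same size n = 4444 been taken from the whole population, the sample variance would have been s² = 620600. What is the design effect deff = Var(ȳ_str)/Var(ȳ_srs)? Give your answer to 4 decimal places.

1.2842

Var(ȳ_str) = Σ Wₕ²(1−fₕ)sₕ²/nₕ with Wₕ = Nₕ/43211:
  Dept III: (13654/43211)²·(1−2412/13654)·42340/2412 = 1.4430733
  Dept IV: (5536/43211)²·(1−314/5536)·2000000/314 = 98.615382
  Dept I: (12329/43211)²·(1−1161/12329)·449300/1161 = 28.53769
  Dept II: (11692/43211)²·(1−557/11692)·258000/557 = 32.296459
  → Var(ȳ_str) = 160.8926.
Var(ȳ_srs) = (1 − 4444/43211)·620600/4444 = 125.28688.
deff = 160.8926 / 125.28688 = 1.2842.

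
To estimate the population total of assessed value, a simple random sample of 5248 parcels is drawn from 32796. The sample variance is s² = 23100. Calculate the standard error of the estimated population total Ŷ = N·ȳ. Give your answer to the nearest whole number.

63062

Var(Ŷ) = N²·Var(ȳ) = N²·(1 − n/N)·s²/n.
f = 5248/32796 = 0.16001951; Var(ȳ) = 0.83998049·23100/5248 = 3.6973226.
Var(Ŷ) = 32796² · 3.6973226 = 3.9767574 × 10^9.
SE(Ŷ) = √(3.9767574 × 10^9) = 63062.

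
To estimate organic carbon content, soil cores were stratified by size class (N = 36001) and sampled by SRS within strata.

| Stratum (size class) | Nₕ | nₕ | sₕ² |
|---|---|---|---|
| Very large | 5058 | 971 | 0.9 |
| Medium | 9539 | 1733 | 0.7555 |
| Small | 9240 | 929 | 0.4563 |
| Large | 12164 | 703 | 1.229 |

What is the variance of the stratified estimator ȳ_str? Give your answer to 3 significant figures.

Var(ȳ_str) = Σₕ Wₕ²(1 − fₕ)sₕ²/nₕ with Wₕ = Nₕ/N, N = 36001.
Very large: Wₕ = 0.14049610; term = 0.14049610²·(1 − 0.19197311)·0.9/971 = 1.4783512 × 10^-5.
Medium: Wₕ = 0.26496486; term = 0.26496486²·(1 − 0.18167523)·0.7555/1733 = 2.5045988 × 10^-5.
Small: Wₕ = 0.25665954; term = 0.25665954²·(1 − 0.10054113)·0.4563/929 = 2.9102539 × 10^-5.
Large: Wₕ = 0.33787950; term = 0.33787950²·(1 − 0.05779349)·1.229/703 = 1.8804698 × 10^-4.
Sum = 2.5697902 × 10^-4.

2.57 × 10^-4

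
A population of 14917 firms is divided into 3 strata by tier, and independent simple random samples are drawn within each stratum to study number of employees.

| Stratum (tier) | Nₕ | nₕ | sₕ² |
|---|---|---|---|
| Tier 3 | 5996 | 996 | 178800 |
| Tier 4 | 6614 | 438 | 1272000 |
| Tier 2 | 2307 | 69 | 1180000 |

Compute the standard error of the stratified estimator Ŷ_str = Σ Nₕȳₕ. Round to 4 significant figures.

460800

Var(Ŷ_str) = Σₕ Nₕ²(1 − fₕ)sₕ²/nₕ.
Tier 3: 5996²·(1 − 996/5996)·178800/996 = 5.3819518 × 10^9.
Tier 4: 6614²·(1 − 438/6614)·1272000/438 = 1.1862725 × 10^11.
Tier 2: 2307²·(1 − 69/2307)·1180000/69 = 8.8295911 × 10^10.
Sum = 2.1230511 × 10^11.
SE = √(2.1230511 × 10^11) = 460800.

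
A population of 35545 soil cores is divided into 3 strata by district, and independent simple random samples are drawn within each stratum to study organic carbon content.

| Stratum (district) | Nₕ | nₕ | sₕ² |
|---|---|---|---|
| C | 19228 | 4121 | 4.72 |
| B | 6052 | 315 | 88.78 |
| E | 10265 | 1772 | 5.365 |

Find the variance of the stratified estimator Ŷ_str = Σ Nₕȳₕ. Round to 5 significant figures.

1.0382 × 10^7

Var(Ŷ_str) = Σₕ Nₕ²(1 − fₕ)sₕ²/nₕ.
C: 19228²·(1 − 4121/19228)·4.72/4121 = 332699.18.
B: 6052²·(1 − 315/6052)·88.78/315 = 9.7856202 × 10^6.
E: 10265²·(1 − 1772/10265)·5.365/1772 = 263952.69.
Sum = 1.0382272 × 10^7.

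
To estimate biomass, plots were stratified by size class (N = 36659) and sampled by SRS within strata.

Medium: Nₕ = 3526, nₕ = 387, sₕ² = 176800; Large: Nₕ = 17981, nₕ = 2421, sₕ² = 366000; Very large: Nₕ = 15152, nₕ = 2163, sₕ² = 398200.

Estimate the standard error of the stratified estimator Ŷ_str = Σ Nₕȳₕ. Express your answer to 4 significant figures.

Var(Ŷ_str) = Σₕ Nₕ²(1 − fₕ)sₕ²/nₕ.
Medium: 3526²·(1 − 387/3526)·176800/387 = 5.0564407 × 10^9.
Large: 17981²·(1 − 2421/17981)·366000/2421 = 4.2297016 × 10^10.
Very large: 15152²·(1 − 2163/15152)·398200/2163 = 3.6231842 × 10^10.
Sum = 8.3585299 × 10^10.
SE = √(8.3585299 × 10^10) = 289100.

289100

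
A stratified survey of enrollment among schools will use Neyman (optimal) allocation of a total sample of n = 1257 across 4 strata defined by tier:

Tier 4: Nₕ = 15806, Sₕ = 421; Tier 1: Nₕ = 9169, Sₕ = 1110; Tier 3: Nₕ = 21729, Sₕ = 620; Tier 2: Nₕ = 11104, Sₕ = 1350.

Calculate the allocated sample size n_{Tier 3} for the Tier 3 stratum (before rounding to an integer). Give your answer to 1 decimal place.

373.9

Neyman allocation: nₕ = n·NₕSₕ / Σⱼ NⱼSⱼ.
Σ NⱼSⱼ = 15806·421 + 9169·1110 + 21729·620 + 11104·1350 = 4.5294296 × 10^7.
n_{Tier 3} = 1257·21729·620 / (4.5294296 × 10^7) = 373.9.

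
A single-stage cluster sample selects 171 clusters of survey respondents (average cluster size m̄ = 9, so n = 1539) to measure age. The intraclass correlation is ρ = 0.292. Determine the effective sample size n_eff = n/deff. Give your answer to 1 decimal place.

deff = 1 + (9 − 1)·0.292 = 1 + 2.336 = 3.336.
n_eff = 1539 / 3.336 = 461.3.

461.3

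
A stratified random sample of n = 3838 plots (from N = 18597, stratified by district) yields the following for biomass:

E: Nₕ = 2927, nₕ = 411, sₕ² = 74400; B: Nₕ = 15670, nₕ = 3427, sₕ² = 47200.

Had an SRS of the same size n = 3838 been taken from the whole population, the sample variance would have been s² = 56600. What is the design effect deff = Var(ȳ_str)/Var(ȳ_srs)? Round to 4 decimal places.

Var(ȳ_str) = Σ Wₕ²(1−fₕ)sₕ²/nₕ with Wₕ = Nₕ/18597:
  E: (2927/18597)²·(1−411/2927)·74400/411 = 3.8545944
  B: (15670/18597)²·(1−3427/15670)·47200/3427 = 7.6400985
  → Var(ȳ_str) = 11.494693.
Var(ȳ_srs) = (1 − 3838/18597)·56600/3838 = 11.703763.
deff = 11.494693 / 11.703763 = 0.9821.

0.9821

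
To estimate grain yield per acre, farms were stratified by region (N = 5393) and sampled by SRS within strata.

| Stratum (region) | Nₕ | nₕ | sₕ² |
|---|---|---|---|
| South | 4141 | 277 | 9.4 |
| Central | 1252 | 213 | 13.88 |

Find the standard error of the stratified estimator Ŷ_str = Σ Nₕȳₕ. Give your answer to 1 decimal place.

792.3

Var(Ŷ_str) = Σₕ Nₕ²(1 − fₕ)sₕ²/nₕ.
South: 4141²·(1 − 277/4141)·9.4/277 = 542988.25.
Central: 1252²·(1 − 213/1252)·13.88/213 = 84767.571.
Sum = 627755.82.
SE = √(627755.82) = 792.3.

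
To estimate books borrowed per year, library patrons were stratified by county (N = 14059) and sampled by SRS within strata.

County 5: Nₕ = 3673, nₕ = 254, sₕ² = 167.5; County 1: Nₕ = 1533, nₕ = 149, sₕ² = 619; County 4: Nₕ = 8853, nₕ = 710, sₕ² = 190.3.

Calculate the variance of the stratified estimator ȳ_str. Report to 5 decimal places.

Var(ȳ_str) = Σₕ Wₕ²(1 − fₕ)sₕ²/nₕ with Wₕ = Nₕ/N, N = 14059.
County 5: Wₕ = 0.26125613; term = 0.26125613²·(1 − 0.06915328)·167.5/254 = 0.041897901.
County 1: Wₕ = 0.10904047; term = 0.10904047²·(1 − 0.09719504)·619/149 = 0.044593726.
County 4: Wₕ = 0.62970339; term = 0.62970339²·(1 − 0.08019880)·190.3/710 = 0.097756687.
Sum = 0.18424831.

0.18425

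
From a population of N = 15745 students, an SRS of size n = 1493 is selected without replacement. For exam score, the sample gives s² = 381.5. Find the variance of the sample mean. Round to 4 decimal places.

Under SRS without replacement, Var(ȳ) = (1 − f)·s²/n with f = n/N = 1493/15745 = 0.09482375.
Var(ȳ) = (1 − 0.09482375)·381.5/1493 = 0.90517625·0.25552579 = 0.23129587.

0.2313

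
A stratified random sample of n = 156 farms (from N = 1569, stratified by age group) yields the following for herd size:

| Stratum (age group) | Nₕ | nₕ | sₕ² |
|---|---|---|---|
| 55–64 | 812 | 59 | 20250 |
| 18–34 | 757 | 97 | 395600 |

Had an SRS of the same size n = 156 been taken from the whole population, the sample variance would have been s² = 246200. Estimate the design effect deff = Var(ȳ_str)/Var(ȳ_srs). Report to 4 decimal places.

Var(ȳ_str) = Σ Wₕ²(1−fₕ)sₕ²/nₕ with Wₕ = Nₕ/1569:
  55–64: (812/1569)²·(1−59/812)·20250/59 = 85.24681
  18–34: (757/1569)²·(1−97/757)·395600/97 = 827.71052
  → Var(ȳ_str) = 912.95733.
Var(ȳ_srs) = (1 − 156/1569)·246200/156 = 1421.2899.
deff = 912.95733 / 1421.2899 = 0.6423.

0.6423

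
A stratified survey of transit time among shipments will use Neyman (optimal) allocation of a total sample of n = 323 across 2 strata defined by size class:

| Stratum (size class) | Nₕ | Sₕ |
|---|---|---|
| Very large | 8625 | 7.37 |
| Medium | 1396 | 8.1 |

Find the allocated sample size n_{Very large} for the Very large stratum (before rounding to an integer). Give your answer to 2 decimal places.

Neyman allocation: nₕ = n·NₕSₕ / Σⱼ NⱼSⱼ.
Σ NⱼSⱼ = 8625·7.37 + 1396·8.1 = 74873.85.
n_{Very large} = 323·8625·7.37 / 74873.85 = 274.22.

274.22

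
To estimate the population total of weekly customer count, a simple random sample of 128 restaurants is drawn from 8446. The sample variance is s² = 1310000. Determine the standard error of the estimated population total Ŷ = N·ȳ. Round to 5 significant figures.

Var(Ŷ) = N²·Var(ȳ) = N²·(1 − n/N)·s²/n.
f = 128/8446 = 0.01515510; Var(ȳ) = 0.98484490·1310000/128 = 10079.272.
Var(Ŷ) = 8446² · 10079.272 = 7.1900402 × 10^11.
SE(Ŷ) = √(7.1900402 × 10^11) = 847940.

847940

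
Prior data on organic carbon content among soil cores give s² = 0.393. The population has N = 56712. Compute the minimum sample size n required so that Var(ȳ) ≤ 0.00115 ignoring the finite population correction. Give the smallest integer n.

342

Without fpc, n₀ = s²/D = 0.393/0.00115 = 341.7391.
Rounding up, n = 342.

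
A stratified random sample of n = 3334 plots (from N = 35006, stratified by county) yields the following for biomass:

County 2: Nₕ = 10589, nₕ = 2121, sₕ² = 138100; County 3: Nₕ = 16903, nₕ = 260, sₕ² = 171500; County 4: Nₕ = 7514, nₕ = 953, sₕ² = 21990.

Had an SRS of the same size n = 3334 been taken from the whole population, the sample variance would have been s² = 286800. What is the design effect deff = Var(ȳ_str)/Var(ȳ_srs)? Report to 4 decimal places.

2.0187

Var(ȳ_str) = Σ Wₕ²(1−fₕ)sₕ²/nₕ with Wₕ = Nₕ/35006:
  County 2: (10589/35006)²·(1−2121/10589)·138100/2121 = 4.7643519
  County 3: (16903/35006)²·(1−260/16903)·171500/260 = 151.42626
  County 4: (7514/35006)²·(1−953/7514)·21990/953 = 0.92830049
  → Var(ȳ_str) = 157.11891.
Var(ȳ_srs) = (1 − 3334/35006)·286800/3334 = 77.829914.
deff = 157.11891 / 77.829914 = 2.0187.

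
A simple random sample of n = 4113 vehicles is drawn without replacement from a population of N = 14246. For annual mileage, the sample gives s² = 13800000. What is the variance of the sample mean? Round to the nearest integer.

Under SRS without replacement, Var(ȳ) = (1 − f)·s²/n with f = n/N = 4113/14246 = 0.28871262.
Var(ȳ) = (1 − 0.28871262)·13800000/4113 = 0.71128738·3355.2152 = 2386.5222.

2387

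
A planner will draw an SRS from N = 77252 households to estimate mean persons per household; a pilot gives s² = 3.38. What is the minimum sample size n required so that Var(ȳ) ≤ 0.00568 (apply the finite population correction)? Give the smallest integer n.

Without fpc, n₀ = s²/D = 3.38/0.00568 = 595.0704.
With fpc, (1 − n/N)·s²/n ≤ D requires n ≥ n₀/(1 + n₀/N) = 595.0704/(1 + 595.0704/77252) = 590.5216.
Rounding up, n = 591.

591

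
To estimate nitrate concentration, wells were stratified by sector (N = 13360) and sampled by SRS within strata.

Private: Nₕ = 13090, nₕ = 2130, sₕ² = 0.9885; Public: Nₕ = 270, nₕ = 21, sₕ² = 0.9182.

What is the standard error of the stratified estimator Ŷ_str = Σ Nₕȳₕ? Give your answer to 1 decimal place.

263.7

Var(Ŷ_str) = Σₕ Nₕ²(1 − fₕ)sₕ²/nₕ.
Private: 13090²·(1 − 2130/13090)·0.9885/2130 = 66580.534.
Public: 270²·(1 − 21/270)·0.9182/21 = 2939.5517.
Sum = 69520.086.
SE = √(69520.086) = 263.7.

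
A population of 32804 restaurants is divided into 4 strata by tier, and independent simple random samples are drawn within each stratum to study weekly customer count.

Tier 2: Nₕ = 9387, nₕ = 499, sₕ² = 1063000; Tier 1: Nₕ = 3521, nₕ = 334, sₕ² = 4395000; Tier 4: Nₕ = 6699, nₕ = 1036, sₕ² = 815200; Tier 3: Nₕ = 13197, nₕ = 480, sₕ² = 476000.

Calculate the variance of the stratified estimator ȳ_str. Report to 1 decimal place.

Var(ȳ_str) = Σₕ Wₕ²(1 − fₕ)sₕ²/nₕ with Wₕ = Nₕ/N, N = 32804.
Tier 2: Wₕ = 0.28615413; term = 0.28615413²·(1 − 0.05315862)·1063000/499 = 165.16194.
Tier 1: Wₕ = 0.10733447; term = 0.10733447²·(1 − 0.09485941)·4395000/334 = 137.21668.
Tier 4: Wₕ = 0.20421290; term = 0.20421290²·(1 − 0.15464995)·815200/1036 = 27.740057.
Tier 3: Wₕ = 0.40229850; term = 0.40229850²·(1 − 0.03637190)·476000/480 = 154.65786.
Sum = 484.77654.

484.8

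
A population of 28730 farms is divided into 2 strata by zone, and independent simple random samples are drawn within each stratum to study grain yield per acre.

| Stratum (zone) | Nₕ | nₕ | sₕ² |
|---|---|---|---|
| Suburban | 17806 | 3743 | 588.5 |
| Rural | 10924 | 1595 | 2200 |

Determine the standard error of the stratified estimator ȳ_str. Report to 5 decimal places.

0.46690

Var(ȳ_str) = Σₕ Wₕ²(1 − fₕ)sₕ²/nₕ with Wₕ = Nₕ/N, N = 28730.
Suburban: Wₕ = 0.61977027; term = 0.61977027²·(1 − 0.21021004)·588.5/3743 = 0.047697952.
Rural: Wₕ = 0.38022973; term = 0.38022973²·(1 − 0.14600879)·2200/1595 = 0.17029721.
Sum = 0.21799516.
SE = √(0.21799516) = 0.46690.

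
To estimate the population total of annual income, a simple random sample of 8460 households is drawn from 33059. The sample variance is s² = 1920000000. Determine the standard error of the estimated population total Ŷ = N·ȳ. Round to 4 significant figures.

Var(Ŷ) = N²·Var(ȳ) = N²·(1 − n/N)·s²/n.
f = 8460/33059 = 0.25590611; Var(ȳ) = 0.74409389·1920000000/8460 = 168872.37.
Var(Ŷ) = 33059² · 168872.37 = 1.8456019 × 10^14.
SE(Ŷ) = √(1.8456019 × 10^14) = 1.359 × 10^7.

1.359 × 10^7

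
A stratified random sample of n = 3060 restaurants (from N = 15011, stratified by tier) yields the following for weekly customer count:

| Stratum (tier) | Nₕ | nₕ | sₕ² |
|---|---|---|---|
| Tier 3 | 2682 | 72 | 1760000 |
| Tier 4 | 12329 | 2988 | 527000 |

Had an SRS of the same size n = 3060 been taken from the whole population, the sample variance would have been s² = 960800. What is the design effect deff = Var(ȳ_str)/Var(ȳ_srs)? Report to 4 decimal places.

3.3984

Var(ȳ_str) = Σ Wₕ²(1−fₕ)sₕ²/nₕ with Wₕ = Nₕ/15011:
  Tier 3: (2682/15011)²·(1−72/2682)·1760000/72 = 759.38183
  Tier 4: (12329/15011)²·(1−2988/12329)·527000/2988 = 90.142998
  → Var(ȳ_str) = 849.52483.
Var(ȳ_srs) = (1 − 3060/15011)·960800/3060 = 249.98053.
deff = 849.52483 / 249.98053 = 3.3984.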